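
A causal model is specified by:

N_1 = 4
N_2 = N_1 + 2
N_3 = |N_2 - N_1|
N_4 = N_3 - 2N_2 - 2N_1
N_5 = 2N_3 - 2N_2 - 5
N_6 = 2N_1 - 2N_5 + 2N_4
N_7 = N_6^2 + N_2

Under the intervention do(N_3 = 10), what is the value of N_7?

The intervention breaks the incoming arrows to N_3: N_3 = |N_2 - N_1| no longer applies, and N_3 = 10.
N_2 = N_1 + 2  [with N_1=4]  = 6
N_4 = N_3 - 2N_2 - 2N_1  [with N_3=10, N_2=6, N_1=4]  = -10
N_5 = 2N_3 - 2N_2 - 5  [with N_3=10, N_2=6]  = 3
N_6 = 2N_1 - 2N_5 + 2N_4  [with N_1=4, N_5=3, N_4=-10]  = -18
N_7 = N_6^2 + N_2  [with N_6=-18, N_2=6]  = 330

330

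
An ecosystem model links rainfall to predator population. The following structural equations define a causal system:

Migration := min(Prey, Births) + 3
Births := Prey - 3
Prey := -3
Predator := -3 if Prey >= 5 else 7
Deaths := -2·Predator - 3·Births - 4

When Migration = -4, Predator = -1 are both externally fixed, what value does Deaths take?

16

Setting Migration = -4, Predator = -1 by intervention discards those variables' equations.
Births = Prey - 3  [with Prey=-3]  = -6
Deaths = -2·Predator - 3·Births - 4  [with Predator=-1, Births=-6]  = 16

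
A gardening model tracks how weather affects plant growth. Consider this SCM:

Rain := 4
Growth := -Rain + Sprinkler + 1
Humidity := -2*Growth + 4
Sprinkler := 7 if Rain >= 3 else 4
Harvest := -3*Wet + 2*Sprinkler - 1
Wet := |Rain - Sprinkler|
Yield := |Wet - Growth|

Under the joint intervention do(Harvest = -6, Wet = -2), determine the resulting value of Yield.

Setting Harvest = -6, Wet = -2 by intervention discards those variables' equations.
Sprinkler = 7 if Rain >= 3 else 4  [with Rain=4]  = 7
Growth = -Rain + Sprinkler + 1  [with Rain=4, Sprinkler=7]  = 4
Yield = |Wet - Growth|  [with Wet=-2, Growth=4]  = 6

6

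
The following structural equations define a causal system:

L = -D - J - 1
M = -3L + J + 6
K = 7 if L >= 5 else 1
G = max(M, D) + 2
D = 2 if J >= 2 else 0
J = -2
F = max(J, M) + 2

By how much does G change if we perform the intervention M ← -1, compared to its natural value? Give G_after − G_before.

-1

The intervention breaks the incoming arrows to M: M = -3L + J + 6 no longer applies, and M = -1.
D = 2 if J >= 2 else 0  [with J=-2]  = 0
G = max(M, D) + 2  [with M=-1, D=0]  = 2
Without intervention: D = 2 if J >= 2 else 0  [with J=-2]  = 0; L = -D - J - 1  [with D=0, J=-2]  = 1; M = -3L + J + 6  [with L=1, J=-2]  = 1; G = max(M, D) + 2  [with M=1, D=0]  = 3.
Change = 2 − 3 = -1.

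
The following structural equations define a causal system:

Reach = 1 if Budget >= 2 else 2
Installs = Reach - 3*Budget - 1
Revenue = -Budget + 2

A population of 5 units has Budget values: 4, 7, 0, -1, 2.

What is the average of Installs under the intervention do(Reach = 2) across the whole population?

do(Reach=2) breaks Reach's dependence on Budget. With Reach=2 fixed, Installs across the units is -11, -20, 1, 4, -5, mean -6.2.

-6.2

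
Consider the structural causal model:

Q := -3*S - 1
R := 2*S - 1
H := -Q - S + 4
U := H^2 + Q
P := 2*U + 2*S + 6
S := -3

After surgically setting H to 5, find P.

66

Under do(H=5), the mechanism H := -Q - S + 4 is discarded; H is fixed at 5.
Q = -3*S - 1  [with S=-3]  = 8
U = H^2 + Q  [with H=5, Q=8]  = 33
P = 2*U + 2*S + 6  [with U=33, S=-3]  = 66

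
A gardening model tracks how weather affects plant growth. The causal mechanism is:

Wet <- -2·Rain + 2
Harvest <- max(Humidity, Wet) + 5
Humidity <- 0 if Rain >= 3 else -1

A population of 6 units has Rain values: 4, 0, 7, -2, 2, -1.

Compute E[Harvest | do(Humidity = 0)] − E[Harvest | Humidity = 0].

2

do(Humidity=0) breaks Humidity's dependence on Rain. With Humidity=0 fixed, Harvest across the units is 5, 7, 5, 11, 5, 9, mean 7.
Conditioning on Humidity=0 selects the 2 unit(s) with Rain ∈ {4, 7}. Their Harvest values: 5, 5. Mean = 5.
Difference = 7 − 5 = 2.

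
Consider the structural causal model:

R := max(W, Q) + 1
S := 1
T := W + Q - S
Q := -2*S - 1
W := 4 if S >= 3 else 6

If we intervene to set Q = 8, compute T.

Under do(Q=8), the mechanism Q := -2*S - 1 is discarded; Q is fixed at 8.
W = 4 if S >= 3 else 6  [with S=1]  = 6
T = W + Q - S  [with W=6, Q=8, S=1]  = 13

13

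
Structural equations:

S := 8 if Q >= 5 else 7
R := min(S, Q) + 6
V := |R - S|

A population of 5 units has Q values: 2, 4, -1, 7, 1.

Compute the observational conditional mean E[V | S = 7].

Conditioning on S=7 selects the 4 unit(s) with Q ∈ {2, 4, -1, 1}. Their V values: 1, 3, 2, 0. Mean = 1.5.

1.5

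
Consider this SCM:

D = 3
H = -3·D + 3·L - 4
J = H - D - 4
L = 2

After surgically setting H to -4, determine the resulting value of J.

The intervention breaks the incoming arrows to H: H = -3·D + 3·L - 4 no longer applies, and H = -4.
J = H - D - 4  [with H=-4, D=3]  = -11

-11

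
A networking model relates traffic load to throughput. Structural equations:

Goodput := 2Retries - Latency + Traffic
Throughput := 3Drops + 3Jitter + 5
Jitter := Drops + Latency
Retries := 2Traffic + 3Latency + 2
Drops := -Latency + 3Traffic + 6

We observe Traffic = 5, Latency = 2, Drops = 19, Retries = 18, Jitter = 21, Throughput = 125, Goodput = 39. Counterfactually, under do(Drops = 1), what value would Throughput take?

The intervention breaks the incoming arrows to Drops: Drops := -Latency + 3Traffic + 6 no longer applies, and Drops = 1.
Jitter = Drops + Latency  [with Drops=1, Latency=2]  = 3
Throughput = 3Drops + 3Jitter + 5  [with Drops=1, Jitter=3]  = 17

17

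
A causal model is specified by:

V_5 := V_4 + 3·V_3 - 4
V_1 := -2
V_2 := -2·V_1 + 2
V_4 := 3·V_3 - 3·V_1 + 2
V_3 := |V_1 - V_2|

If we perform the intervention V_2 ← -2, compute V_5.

do(V_2=-2) replaces the equation V_2 := -2·V_1 + 2 with the constant V_2 = -2.
V_3 = |V_1 - V_2|  [with V_1=-2, V_2=-2]  = 0
V_4 = 3·V_3 - 3·V_1 + 2  [with V_3=0, V_1=-2]  = 8
V_5 = V_4 + 3·V_3 - 4  [with V_4=8, V_3=0]  = 4

4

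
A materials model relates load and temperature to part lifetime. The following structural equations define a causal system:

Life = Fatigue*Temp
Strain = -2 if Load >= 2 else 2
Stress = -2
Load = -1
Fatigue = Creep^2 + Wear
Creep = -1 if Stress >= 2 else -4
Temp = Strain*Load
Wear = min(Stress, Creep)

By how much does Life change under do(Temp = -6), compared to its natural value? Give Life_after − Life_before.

do(Temp=-6) replaces the equation Temp = Strain*Load with the constant Temp = -6.
Creep = -1 if Stress >= 2 else -4  [with Stress=-2]  = -4
Wear = min(Stress, Creep)  [with Stress=-2, Creep=-4]  = -4
Fatigue = Creep^2 + Wear  [with Creep=-4, Wear=-4]  = 12
Life = Fatigue*Temp  [with Fatigue=12, Temp=-6]  = -72
Without intervention: Strain = -2 if Load >= 2 else 2  [with Load=-1]  = 2; Temp = Strain*Load  [with Strain=2, Load=-1]  = -2; Creep = -1 if Stress >= 2 else -4  [with Stress=-2]  = -4; Wear = min(Stress, Creep)  [with Stress=-2, Creep=-4]  = -4; Fatigue = Creep^2 + Wear  [with Creep=-4, Wear=-4]  = 12; Life = Fatigue*Temp  [with Fatigue=12, Temp=-2]  = -24.
Change = -72 − (-24) = -48.

-48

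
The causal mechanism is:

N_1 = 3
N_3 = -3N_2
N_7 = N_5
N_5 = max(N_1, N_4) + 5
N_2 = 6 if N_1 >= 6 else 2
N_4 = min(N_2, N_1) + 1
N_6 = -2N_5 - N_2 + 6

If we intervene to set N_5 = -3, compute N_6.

10

The intervention breaks the incoming arrows to N_5: N_5 = max(N_1, N_4) + 5 no longer applies, and N_5 = -3.
N_2 = 6 if N_1 >= 6 else 2  [with N_1=3]  = 2
N_6 = -2N_5 - N_2 + 6  [with N_5=-3, N_2=2]  = 10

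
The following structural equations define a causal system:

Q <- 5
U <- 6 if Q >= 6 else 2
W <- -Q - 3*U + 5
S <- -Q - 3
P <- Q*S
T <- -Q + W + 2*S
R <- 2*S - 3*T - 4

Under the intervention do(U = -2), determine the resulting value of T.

Under do(U=-2), the mechanism U <- 6 if Q >= 6 else 2 is discarded; U is fixed at -2.
W = -Q - 3*U + 5  [with Q=5, U=-2]  = 6
S = -Q - 3  [with Q=5]  = -8
T = -Q + W + 2*S  [with Q=5, W=6, S=-8]  = -15

-15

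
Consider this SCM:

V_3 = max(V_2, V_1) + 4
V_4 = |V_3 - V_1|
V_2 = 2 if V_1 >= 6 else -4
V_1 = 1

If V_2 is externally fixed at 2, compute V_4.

5

Under do(V_2=2), the mechanism V_2 = 2 if V_1 >= 6 else -4 is discarded; V_2 is fixed at 2.
V_3 = max(V_2, V_1) + 4  [with V_2=2, V_1=1]  = 6
V_4 = |V_3 - V_1|  [with V_3=6, V_1=1]  = 5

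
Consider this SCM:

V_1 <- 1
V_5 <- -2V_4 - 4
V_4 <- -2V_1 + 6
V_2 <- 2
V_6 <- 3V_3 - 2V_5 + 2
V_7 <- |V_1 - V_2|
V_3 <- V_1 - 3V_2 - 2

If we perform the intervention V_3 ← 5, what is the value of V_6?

41

The intervention breaks the incoming arrows to V_3: V_3 <- V_1 - 3V_2 - 2 no longer applies, and V_3 = 5.
V_4 = -2V_1 + 6  [with V_1=1]  = 4
V_5 = -2V_4 - 4  [with V_4=4]  = -12
V_6 = 3V_3 - 2V_5 + 2  [with V_3=5, V_5=-12]  = 41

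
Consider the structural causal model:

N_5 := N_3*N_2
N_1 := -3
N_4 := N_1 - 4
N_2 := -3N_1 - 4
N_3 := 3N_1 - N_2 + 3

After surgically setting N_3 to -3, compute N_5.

do(N_3=-3) replaces the equation N_3 := 3N_1 - N_2 + 3 with the constant N_3 = -3.
N_2 = -3N_1 - 4  [with N_1=-3]  = 5
N_5 = N_3*N_2  [with N_3=-3, N_2=5]  = -15

-15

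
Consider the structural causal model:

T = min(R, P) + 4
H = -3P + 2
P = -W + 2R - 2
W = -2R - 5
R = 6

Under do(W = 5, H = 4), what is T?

The joint intervention fixes W = 5, H = 4, removing each variable's own equation.
P = -W + 2R - 2  [with W=5, R=6]  = 5
T = min(R, P) + 4  [with R=6, P=5]  = 9

9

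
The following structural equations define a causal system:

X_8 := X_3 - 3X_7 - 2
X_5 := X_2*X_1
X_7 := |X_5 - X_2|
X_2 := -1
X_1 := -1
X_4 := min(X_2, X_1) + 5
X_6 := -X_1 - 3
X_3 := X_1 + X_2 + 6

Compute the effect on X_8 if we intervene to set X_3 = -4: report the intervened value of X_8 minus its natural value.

-8

The intervention breaks the incoming arrows to X_3: X_3 := X_1 + X_2 + 6 no longer applies, and X_3 = -4.
X_5 = X_2*X_1  [with X_2=-1, X_1=-1]  = 1
X_7 = |X_5 - X_2|  [with X_5=1, X_2=-1]  = 2
X_8 = X_3 - 3X_7 - 2  [with X_3=-4, X_7=2]  = -12
Without intervention: X_3 = X_1 + X_2 + 6  [with X_1=-1, X_2=-1]  = 4; X_5 = X_2*X_1  [with X_2=-1, X_1=-1]  = 1; X_7 = |X_5 - X_2|  [with X_5=1, X_2=-1]  = 2; X_8 = X_3 - 3X_7 - 2  [with X_3=4, X_7=2]  = -4.
Change = -12 − (-4) = -8.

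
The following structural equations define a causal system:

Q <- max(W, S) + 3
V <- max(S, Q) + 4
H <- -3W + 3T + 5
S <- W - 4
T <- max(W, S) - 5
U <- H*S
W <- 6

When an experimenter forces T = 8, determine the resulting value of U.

do(T=8) replaces the equation T <- max(W, S) - 5 with the constant T = 8.
S = W - 4  [with W=6]  = 2
H = -3W + 3T + 5  [with W=6, T=8]  = 11
U = H*S  [with H=11, S=2]  = 22

22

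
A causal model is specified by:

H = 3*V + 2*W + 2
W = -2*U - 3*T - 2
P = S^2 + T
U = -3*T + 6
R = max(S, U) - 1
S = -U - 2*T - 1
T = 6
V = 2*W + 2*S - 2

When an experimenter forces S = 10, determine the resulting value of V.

Intervening sets S = 10 and removes its equation (S = -U - 2*T - 1).
U = -3*T + 6  [with T=6]  = -12
W = -2*U - 3*T - 2  [with U=-12, T=6]  = 4
V = 2*W + 2*S - 2  [with W=4, S=10]  = 26

26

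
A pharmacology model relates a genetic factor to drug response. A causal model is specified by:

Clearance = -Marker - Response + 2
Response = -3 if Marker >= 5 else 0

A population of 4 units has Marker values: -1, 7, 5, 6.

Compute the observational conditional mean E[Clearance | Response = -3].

-1

Observing Response=-3 restricts to units where Response's equation naturally yields -3: Marker ∈ {7, 5, 6}. In that subpopulation Clearance = -2, 0, -1, mean -1.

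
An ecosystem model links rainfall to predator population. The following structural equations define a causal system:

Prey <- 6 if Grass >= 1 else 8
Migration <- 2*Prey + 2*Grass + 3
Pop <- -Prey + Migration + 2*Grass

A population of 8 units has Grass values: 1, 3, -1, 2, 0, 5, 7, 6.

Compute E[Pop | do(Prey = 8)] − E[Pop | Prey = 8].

do(Prey=8) breaks Prey's dependence on Grass. With Prey=8 fixed, Pop across the units is 15, 23, 7, 19, 11, 31, 39, 35, mean 22.5.
E[Pop|Prey=8] averages over only the 2 units with Prey=8 (Grass = -1, 0): Pop = 7, 11, mean 9.
Difference = 22.5 − 9 = 13.5.

13.5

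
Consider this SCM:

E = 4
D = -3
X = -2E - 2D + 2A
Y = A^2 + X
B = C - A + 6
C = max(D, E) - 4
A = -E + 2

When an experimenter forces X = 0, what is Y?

Under do(X=0), the mechanism X = -2E - 2D + 2A is discarded; X is fixed at 0.
A = -E + 2  [with E=4]  = -2
Y = A^2 + X  [with A=-2, X=0]  = 4

4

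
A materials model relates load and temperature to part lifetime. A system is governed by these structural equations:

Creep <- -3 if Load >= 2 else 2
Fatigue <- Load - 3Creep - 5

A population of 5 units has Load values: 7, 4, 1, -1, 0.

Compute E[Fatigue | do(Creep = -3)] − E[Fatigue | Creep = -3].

Every unit gets Creep=-3 under the intervention. Fatigue values become 11, 8, 5, 3, 4; E[Fatigue|do(Creep=-3)] = 6.2.
Observing Creep=-3 restricts to units where Creep's equation naturally yields -3: Load ∈ {7, 4}. In that subpopulation Fatigue = 11, 8, mean 9.5.
Difference = 6.2 − 9.5 = -3.3.

-3.3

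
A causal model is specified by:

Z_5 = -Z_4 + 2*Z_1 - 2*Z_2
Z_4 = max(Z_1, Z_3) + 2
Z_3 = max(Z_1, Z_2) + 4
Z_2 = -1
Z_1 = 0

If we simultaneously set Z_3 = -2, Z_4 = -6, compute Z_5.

8

Setting Z_3 = -2, Z_4 = -6 by intervention discards those variables' equations.
Z_5 = -Z_4 + 2*Z_1 - 2*Z_2  [with Z_4=-6, Z_1=0, Z_2=-1]  = 8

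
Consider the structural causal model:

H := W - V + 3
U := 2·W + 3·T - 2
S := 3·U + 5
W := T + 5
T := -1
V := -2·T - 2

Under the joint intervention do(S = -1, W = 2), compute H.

The joint intervention fixes S = -1, W = 2, removing each variable's own equation.
V = -2·T - 2  [with T=-1]  = 0
H = W - V + 3  [with W=2, V=0]  = 5

5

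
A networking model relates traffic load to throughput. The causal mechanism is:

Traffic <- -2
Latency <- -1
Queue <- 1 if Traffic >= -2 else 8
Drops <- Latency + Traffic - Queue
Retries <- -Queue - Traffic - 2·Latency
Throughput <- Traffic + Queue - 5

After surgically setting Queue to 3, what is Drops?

The intervention breaks the incoming arrows to Queue: Queue <- 1 if Traffic >= -2 else 8 no longer applies, and Queue = 3.
Drops = Latency + Traffic - Queue  [with Latency=-1, Traffic=-2, Queue=3]  = -6

-6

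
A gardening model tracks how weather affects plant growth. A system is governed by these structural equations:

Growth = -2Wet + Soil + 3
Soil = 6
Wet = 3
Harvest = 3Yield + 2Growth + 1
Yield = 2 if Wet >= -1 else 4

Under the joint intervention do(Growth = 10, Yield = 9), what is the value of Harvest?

48

Setting Growth = 10, Yield = 9 by intervention discards those variables' equations.
Harvest = 3Yield + 2Growth + 1  [with Yield=9, Growth=10]  = 48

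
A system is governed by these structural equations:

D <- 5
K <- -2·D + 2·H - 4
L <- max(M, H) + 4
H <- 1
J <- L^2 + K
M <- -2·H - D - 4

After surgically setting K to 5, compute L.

5

Intervening sets K = 5 and removes its equation (K <- -2·D + 2·H - 4).
No directed path runs from K to L, so L keeps its natural value.
M = -2·H - D - 4  [with H=1, D=5]  = -11
L = max(M, H) + 4  [with M=-11, H=1]  = 5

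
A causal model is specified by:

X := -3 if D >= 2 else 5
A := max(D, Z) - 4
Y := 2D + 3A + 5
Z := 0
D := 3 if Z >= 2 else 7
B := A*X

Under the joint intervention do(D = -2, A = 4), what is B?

The joint intervention fixes D = -2, A = 4, removing each variable's own equation.
X = -3 if D >= 2 else 5  [with D=-2]  = 5
B = A*X  [with A=4, X=5]  = 20

20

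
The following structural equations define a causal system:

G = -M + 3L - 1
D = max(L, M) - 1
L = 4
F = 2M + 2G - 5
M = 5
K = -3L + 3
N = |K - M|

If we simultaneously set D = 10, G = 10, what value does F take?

25

Under do(D = 10, G = 10), each intervened variable's structural equation is replaced by its fixed value.
F = 2M + 2G - 5  [with M=5, G=10]  = 25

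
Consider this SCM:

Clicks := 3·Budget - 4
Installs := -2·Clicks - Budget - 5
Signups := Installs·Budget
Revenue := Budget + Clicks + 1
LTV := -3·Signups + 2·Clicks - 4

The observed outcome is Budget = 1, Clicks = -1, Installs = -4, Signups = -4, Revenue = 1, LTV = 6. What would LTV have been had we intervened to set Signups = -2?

0

Under do(Signups=-2), the mechanism Signups := Installs·Budget is discarded; Signups is fixed at -2.
Clicks = 3·Budget - 4  [with Budget=1]  = -1
LTV = -3·Signups + 2·Clicks - 4  [with Signups=-2, Clicks=-1]  = 0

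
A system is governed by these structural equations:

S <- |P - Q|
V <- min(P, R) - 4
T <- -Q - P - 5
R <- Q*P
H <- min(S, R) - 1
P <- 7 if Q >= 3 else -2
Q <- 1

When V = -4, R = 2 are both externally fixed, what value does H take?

The joint intervention fixes V = -4, R = 2, removing each variable's own equation.
P = 7 if Q >= 3 else -2  [with Q=1]  = -2
S = |P - Q|  [with P=-2, Q=1]  = 3
H = min(S, R) - 1  [with S=3, R=2]  = 1

1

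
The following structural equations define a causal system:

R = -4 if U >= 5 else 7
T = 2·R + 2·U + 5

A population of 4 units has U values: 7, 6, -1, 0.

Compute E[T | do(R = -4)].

3

Every unit gets R=-4 under the intervention. T values become 11, 9, -5, -3; E[T|do(R=-4)] = 3.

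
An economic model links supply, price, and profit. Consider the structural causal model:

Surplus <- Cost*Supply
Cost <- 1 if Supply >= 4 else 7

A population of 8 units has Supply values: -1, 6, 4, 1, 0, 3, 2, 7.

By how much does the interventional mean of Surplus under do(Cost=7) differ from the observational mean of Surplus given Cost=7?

do(Cost=7) breaks Cost's dependence on Supply. With Cost=7 fixed, Surplus across the units is -7, 42, 28, 7, 0, 21, 14, 49, mean 19.25.
E[Surplus|Cost=7] averages over only the 5 units with Cost=7 (Supply = -1, 1, 0, 3, 2): Surplus = -7, 7, 0, 21, 14, mean 7.
Difference = 19.25 − 7 = 12.25.

12.25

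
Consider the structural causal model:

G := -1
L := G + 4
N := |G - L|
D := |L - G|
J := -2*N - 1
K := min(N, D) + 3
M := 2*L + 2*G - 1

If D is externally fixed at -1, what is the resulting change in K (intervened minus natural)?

Under do(D=-1), the mechanism D := |L - G| is discarded; D is fixed at -1.
L = G + 4  [with G=-1]  = 3
N = |G - L|  [with G=-1, L=3]  = 4
K = min(N, D) + 3  [with N=4, D=-1]  = 2
Without intervention: L = G + 4  [with G=-1]  = 3; N = |G - L|  [with G=-1, L=3]  = 4; D = |L - G|  [with L=3, G=-1]  = 4; K = min(N, D) + 3  [with N=4, D=4]  = 7.
Change = 2 − 7 = -5.

-5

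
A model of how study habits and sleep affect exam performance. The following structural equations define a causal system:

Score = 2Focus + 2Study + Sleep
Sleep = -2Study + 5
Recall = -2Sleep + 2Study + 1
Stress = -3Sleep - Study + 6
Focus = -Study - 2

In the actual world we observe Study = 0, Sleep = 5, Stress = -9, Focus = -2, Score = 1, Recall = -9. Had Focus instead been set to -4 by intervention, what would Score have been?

-3

Intervening sets Focus = -4 and removes its equation (Focus = -Study - 2).
Sleep = -2Study + 5  [with Study=0]  = 5
Score = 2Focus + 2Study + Sleep  [with Focus=-4, Study=0, Sleep=5]  = -3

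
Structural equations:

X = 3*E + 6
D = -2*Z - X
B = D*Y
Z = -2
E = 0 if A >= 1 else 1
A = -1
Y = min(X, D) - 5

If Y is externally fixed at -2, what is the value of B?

Intervening sets Y = -2 and removes its equation (Y = min(X, D) - 5).
E = 0 if A >= 1 else 1  [with A=-1]  = 1
X = 3*E + 6  [with E=1]  = 9
D = -2*Z - X  [with Z=-2, X=9]  = -5
B = D*Y  [with D=-5, Y=-2]  = 10

10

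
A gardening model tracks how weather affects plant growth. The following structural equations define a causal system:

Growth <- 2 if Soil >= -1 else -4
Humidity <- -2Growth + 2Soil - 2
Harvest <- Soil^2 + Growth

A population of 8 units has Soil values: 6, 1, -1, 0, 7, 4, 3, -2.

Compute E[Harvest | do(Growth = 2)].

The intervention sets Growth=2 in all 8 units regardless of Soil. Recomputing Harvest per unit gives 38, 3, 3, 2, 51, 18, 11, 6; average 16.5.

16.5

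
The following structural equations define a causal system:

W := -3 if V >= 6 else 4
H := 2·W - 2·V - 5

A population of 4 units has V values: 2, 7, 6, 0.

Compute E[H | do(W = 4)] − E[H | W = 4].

The intervention sets W=4 in all 4 units regardless of V. Recomputing H per unit gives -1, -11, -9, 3; average -4.5.
Observing W=4 restricts to units where W's equation naturally yields 4: V ∈ {2, 0}. In that subpopulation H = -1, 3, mean 1.
Difference = -4.5 − 1 = -5.5.

-5.5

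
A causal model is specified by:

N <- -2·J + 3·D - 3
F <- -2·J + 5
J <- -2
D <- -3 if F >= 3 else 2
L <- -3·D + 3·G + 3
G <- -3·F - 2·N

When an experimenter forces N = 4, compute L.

-93

Under do(N=4), the mechanism N <- -2·J + 3·D - 3 is discarded; N is fixed at 4.
F = -2·J + 5  [with J=-2]  = 9
D = -3 if F >= 3 else 2  [with F=9]  = -3
G = -3·F - 2·N  [with F=9, N=4]  = -35
L = -3·D + 3·G + 3  [with D=-3, G=-35]  = -93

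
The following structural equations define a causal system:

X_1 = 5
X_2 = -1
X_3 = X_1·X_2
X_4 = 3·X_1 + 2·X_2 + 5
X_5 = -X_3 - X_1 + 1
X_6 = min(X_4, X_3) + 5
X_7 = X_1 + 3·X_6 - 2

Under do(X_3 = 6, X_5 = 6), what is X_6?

Setting X_3 = 6, X_5 = 6 by intervention discards those variables' equations.
X_4 = 3·X_1 + 2·X_2 + 5  [with X_1=5, X_2=-1]  = 18
X_6 = min(X_4, X_3) + 5  [with X_4=18, X_3=6]  = 11

11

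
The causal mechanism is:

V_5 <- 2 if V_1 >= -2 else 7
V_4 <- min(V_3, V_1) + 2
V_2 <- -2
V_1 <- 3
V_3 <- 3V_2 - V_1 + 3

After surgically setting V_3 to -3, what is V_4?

-1

The intervention breaks the incoming arrows to V_3: V_3 <- 3V_2 - V_1 + 3 no longer applies, and V_3 = -3.
V_4 = min(V_3, V_1) + 2  [with V_3=-3, V_1=3]  = -1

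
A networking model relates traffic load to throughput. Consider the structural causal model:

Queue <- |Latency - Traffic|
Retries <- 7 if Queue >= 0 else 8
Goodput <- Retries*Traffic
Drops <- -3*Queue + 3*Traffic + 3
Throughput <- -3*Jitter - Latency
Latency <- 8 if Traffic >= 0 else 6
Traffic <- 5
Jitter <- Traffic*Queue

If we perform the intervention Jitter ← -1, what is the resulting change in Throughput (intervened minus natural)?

48

Intervening sets Jitter = -1 and removes its equation (Jitter <- Traffic*Queue).
Latency = 8 if Traffic >= 0 else 6  [with Traffic=5]  = 8
Throughput = -3*Jitter - Latency  [with Jitter=-1, Latency=8]  = -5
Without intervention: Latency = 8 if Traffic >= 0 else 6  [with Traffic=5]  = 8; Queue = |Latency - Traffic|  [with Latency=8, Traffic=5]  = 3; Jitter = Traffic*Queue  [with Traffic=5, Queue=3]  = 15; Throughput = -3*Jitter - Latency  [with Jitter=15, Latency=8]  = -53.
Change = -5 − (-53) = 48.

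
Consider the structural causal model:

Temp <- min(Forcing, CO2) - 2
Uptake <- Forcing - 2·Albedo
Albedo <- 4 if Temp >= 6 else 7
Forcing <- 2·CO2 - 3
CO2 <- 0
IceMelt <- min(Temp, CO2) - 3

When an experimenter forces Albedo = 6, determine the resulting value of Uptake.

-15

The intervention breaks the incoming arrows to Albedo: Albedo <- 4 if Temp >= 6 else 7 no longer applies, and Albedo = 6.
Forcing = 2·CO2 - 3  [with CO2=0]  = -3
Uptake = Forcing - 2·Albedo  [with Forcing=-3, Albedo=6]  = -15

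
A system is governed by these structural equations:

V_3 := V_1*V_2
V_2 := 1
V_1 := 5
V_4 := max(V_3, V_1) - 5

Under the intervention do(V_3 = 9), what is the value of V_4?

4

The intervention breaks the incoming arrows to V_3: V_3 := V_1*V_2 no longer applies, and V_3 = 9.
V_4 = max(V_3, V_1) - 5  [with V_3=9, V_1=5]  = 4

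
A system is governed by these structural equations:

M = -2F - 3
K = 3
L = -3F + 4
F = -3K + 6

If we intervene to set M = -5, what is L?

13

Under do(M=-5), the mechanism M = -2F - 3 is discarded; M is fixed at -5.
Since L is not a descendant of the intervened variable, it is unaffected.
F = -3K + 6  [with K=3]  = -3
L = -3F + 4  [with F=-3]  = 13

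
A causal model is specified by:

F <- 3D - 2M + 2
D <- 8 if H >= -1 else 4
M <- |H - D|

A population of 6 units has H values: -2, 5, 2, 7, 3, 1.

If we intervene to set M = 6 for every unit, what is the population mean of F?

Under do(M=6), M's equation is replaced by M=6 for every unit. Per-unit F: 2, 14, 14, 14, 14, 14. Mean = 12.

12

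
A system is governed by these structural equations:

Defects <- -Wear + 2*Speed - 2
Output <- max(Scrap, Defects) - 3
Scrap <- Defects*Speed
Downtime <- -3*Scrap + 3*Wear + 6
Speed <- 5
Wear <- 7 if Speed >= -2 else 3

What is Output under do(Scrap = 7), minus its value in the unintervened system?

Intervening sets Scrap = 7 and removes its equation (Scrap <- Defects*Speed).
Wear = 7 if Speed >= -2 else 3  [with Speed=5]  = 7
Defects = -Wear + 2*Speed - 2  [with Wear=7, Speed=5]  = 1
Output = max(Scrap, Defects) - 3  [with Scrap=7, Defects=1]  = 4
Without intervention: Wear = 7 if Speed >= -2 else 3  [with Speed=5]  = 7; Defects = -Wear + 2*Speed - 2  [with Wear=7, Speed=5]  = 1; Scrap = Defects*Speed  [with Defects=1, Speed=5]  = 5; Output = max(Scrap, Defects) - 3  [with Scrap=5, Defects=1]  = 2.
Change = 4 − 2 = 2.

2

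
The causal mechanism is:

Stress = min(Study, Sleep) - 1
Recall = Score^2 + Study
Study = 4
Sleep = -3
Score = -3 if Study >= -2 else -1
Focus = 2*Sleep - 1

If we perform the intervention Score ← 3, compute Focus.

-7

The intervention breaks the incoming arrows to Score: Score = -3 if Study >= -2 else -1 no longer applies, and Score = 3.
Since Focus is not a descendant of the intervened variable, it is unaffected.
Focus = 2*Sleep - 1  [with Sleep=-3]  = -7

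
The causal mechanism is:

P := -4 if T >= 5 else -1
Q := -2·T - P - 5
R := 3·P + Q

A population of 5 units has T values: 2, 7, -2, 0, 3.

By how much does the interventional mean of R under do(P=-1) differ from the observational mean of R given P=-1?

Every unit gets P=-1 under the intervention. R values become -11, -21, -3, -7, -13; E[R|do(P=-1)] = -11.
Conditioning on P=-1 selects the 4 unit(s) with T ∈ {2, -2, 0, 3}. Their R values: -11, -3, -7, -13. Mean = -8.5.
Difference = -11 − (-8.5) = -2.5.

-2.5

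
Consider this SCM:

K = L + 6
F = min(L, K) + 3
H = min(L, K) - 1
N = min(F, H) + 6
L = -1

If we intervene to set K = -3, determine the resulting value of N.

do(K=-3) replaces the equation K = L + 6 with the constant K = -3.
H = min(L, K) - 1  [with L=-1, K=-3]  = -4
F = min(L, K) + 3  [with L=-1, K=-3]  = 0
N = min(F, H) + 6  [with F=0, H=-4]  = 2

2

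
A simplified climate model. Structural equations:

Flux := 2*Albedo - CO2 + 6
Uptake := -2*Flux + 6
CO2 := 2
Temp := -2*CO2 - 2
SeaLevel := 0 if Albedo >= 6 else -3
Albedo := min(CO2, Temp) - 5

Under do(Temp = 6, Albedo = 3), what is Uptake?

-14

Under do(Temp = 6, Albedo = 3), each intervened variable's structural equation is replaced by its fixed value.
Flux = 2*Albedo - CO2 + 6  [with Albedo=3, CO2=2]  = 10
Uptake = -2*Flux + 6  [with Flux=10]  = -14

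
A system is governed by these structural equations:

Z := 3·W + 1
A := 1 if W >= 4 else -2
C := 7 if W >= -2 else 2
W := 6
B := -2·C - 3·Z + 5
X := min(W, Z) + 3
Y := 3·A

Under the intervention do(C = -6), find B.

Under do(C=-6), the mechanism C := 7 if W >= -2 else 2 is discarded; C is fixed at -6.
Z = 3·W + 1  [with W=6]  = 19
B = -2·C - 3·Z + 5  [with C=-6, Z=19]  = -40

-40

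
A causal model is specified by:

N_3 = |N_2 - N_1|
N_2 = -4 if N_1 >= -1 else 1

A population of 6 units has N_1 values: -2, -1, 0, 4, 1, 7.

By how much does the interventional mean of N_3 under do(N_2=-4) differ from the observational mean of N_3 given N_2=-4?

-0.7

Every unit gets N_2=-4 under the intervention. N_3 values become 2, 3, 4, 8, 5, 11; E[N_3|do(N_2=-4)] = 5.5.
Conditioning on N_2=-4 selects the 5 unit(s) with N_1 ∈ {-1, 0, 4, 1, 7}. Their N_3 values: 3, 4, 8, 5, 11. Mean = 6.2.
Difference = 5.5 − 6.2 = -0.7.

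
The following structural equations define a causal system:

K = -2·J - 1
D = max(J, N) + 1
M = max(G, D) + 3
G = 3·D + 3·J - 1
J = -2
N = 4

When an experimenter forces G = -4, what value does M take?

The intervention breaks the incoming arrows to G: G = 3·D + 3·J - 1 no longer applies, and G = -4.
D = max(J, N) + 1  [with J=-2, N=4]  = 5
M = max(G, D) + 3  [with G=-4, D=5]  = 8

8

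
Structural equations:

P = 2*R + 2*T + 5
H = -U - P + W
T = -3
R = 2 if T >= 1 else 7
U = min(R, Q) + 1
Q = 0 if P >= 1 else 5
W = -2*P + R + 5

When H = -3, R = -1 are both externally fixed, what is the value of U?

0

Under do(H = -3, R = -1), each intervened variable's structural equation is replaced by its fixed value.
P = 2*R + 2*T + 5  [with R=-1, T=-3]  = -3
Q = 0 if P >= 1 else 5  [with P=-3]  = 5
U = min(R, Q) + 1  [with R=-1, Q=5]  = 0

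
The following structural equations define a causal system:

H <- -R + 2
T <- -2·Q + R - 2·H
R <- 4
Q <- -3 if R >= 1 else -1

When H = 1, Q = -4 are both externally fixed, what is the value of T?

Setting H = 1, Q = -4 by intervention discards those variables' equations.
T = -2·Q + R - 2·H  [with Q=-4, R=4, H=1]  = 10

10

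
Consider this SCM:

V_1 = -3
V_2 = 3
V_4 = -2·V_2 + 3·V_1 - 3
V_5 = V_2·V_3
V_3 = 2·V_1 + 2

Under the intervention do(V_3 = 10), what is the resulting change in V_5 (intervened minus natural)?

42

do(V_3=10) replaces the equation V_3 = 2·V_1 + 2 with the constant V_3 = 10.
V_5 = V_2·V_3  [with V_2=3, V_3=10]  = 30
Without intervention: V_3 = 2·V_1 + 2  [with V_1=-3]  = -4; V_5 = V_2·V_3  [with V_2=3, V_3=-4]  = -12.
Change = 30 − (-12) = 42.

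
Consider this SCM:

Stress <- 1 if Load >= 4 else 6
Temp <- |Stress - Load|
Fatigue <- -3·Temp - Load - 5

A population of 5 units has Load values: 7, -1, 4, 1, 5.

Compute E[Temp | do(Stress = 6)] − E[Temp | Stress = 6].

-2.8

Every unit gets Stress=6 under the intervention. Temp values become 1, 7, 2, 5, 1; E[Temp|do(Stress=6)] = 3.2.
E[Temp|Stress=6] averages over only the 2 units with Stress=6 (Load = -1, 1): Temp = 7, 5, mean 6.
Difference = 3.2 − 6 = -2.8.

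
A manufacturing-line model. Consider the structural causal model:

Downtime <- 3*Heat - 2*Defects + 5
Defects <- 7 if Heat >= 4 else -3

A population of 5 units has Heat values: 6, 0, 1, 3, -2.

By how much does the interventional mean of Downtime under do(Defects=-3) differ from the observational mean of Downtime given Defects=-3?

do(Defects=-3) breaks Defects's dependence on Heat. With Defects=-3 fixed, Downtime across the units is 29, 11, 14, 20, 5, mean 15.8.
Conditioning on Defects=-3 selects the 4 unit(s) with Heat ∈ {0, 1, 3, -2}. Their Downtime values: 11, 14, 20, 5. Mean = 12.5.
Difference = 15.8 − 12.5 = 3.3.

3.3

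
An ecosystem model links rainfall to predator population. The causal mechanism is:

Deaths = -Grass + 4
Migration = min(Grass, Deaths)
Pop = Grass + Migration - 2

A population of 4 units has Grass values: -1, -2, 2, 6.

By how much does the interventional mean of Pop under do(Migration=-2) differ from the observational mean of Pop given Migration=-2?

The intervention sets Migration=-2 in all 4 units regardless of Grass. Recomputing Pop per unit gives -5, -6, -2, 2; average -2.75.
Conditioning on Migration=-2 selects the 2 unit(s) with Grass ∈ {-2, 6}. Their Pop values: -6, 2. Mean = -2.
Difference = -2.75 − (-2) = -0.75.

-0.75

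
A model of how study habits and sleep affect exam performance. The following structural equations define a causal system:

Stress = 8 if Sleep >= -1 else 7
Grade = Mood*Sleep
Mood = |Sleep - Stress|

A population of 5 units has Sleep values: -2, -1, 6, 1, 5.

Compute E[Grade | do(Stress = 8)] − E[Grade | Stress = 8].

-5.25

Every unit gets Stress=8 under the intervention. Grade values become -20, -9, 12, 7, 15; E[Grade|do(Stress=8)] = 1.
E[Grade|Stress=8] averages over only the 4 units with Stress=8 (Sleep = -1, 6, 1, 5): Grade = -9, 12, 7, 15, mean 6.25.
Difference = 1 − 6.25 = -5.25.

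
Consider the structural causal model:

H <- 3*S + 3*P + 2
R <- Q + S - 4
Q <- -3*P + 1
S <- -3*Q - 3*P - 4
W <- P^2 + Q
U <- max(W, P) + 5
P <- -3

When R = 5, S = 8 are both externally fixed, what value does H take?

17

Under do(R = 5, S = 8), each intervened variable's structural equation is replaced by its fixed value.
H = 3*S + 3*P + 2  [with S=8, P=-3]  = 17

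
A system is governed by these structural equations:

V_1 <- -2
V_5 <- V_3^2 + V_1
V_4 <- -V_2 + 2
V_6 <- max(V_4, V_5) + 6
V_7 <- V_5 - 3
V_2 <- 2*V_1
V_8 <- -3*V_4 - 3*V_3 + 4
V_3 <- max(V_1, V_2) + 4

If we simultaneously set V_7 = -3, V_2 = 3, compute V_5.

47

The joint intervention fixes V_7 = -3, V_2 = 3, removing each variable's own equation.
V_3 = max(V_1, V_2) + 4  [with V_1=-2, V_2=3]  = 7
V_5 = V_3^2 + V_1  [with V_3=7, V_1=-2]  = 47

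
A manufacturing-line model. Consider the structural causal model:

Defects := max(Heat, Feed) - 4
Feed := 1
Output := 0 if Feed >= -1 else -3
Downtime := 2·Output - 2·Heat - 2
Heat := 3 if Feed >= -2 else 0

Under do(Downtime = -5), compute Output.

0

The intervention breaks the incoming arrows to Downtime: Downtime := 2·Output - 2·Heat - 2 no longer applies, and Downtime = -5.
Since Output is not a descendant of the intervened variable, it is unaffected.
Output = 0 if Feed >= -1 else -3  [with Feed=1]  = 0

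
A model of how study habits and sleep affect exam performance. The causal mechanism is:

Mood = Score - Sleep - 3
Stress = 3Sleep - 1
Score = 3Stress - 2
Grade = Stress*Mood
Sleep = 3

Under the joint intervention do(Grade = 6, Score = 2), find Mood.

-4

Under do(Grade = 6, Score = 2), each intervened variable's structural equation is replaced by its fixed value.
Mood = Score - Sleep - 3  [with Score=2, Sleep=3]  = -4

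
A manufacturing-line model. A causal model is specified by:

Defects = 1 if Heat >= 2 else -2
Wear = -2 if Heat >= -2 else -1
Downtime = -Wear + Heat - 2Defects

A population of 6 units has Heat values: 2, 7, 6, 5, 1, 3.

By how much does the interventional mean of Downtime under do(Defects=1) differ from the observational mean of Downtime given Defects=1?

-0.6

do(Defects=1) breaks Defects's dependence on Heat. With Defects=1 fixed, Downtime across the units is 2, 7, 6, 5, 1, 3, mean 4.
E[Downtime|Defects=1] averages over only the 5 units with Defects=1 (Heat = 2, 7, 6, 5, 3): Downtime = 2, 7, 6, 5, 3, mean 4.6.
Difference = 4 − 4.6 = -0.6.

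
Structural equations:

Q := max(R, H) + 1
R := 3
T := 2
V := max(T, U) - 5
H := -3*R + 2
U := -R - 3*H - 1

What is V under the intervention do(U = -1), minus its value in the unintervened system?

The intervention breaks the incoming arrows to U: U := -R - 3*H - 1 no longer applies, and U = -1.
V = max(T, U) - 5  [with T=2, U=-1]  = -3
Without intervention: H = -3*R + 2  [with R=3]  = -7; U = -R - 3*H - 1  [with R=3, H=-7]  = 17; V = max(T, U) - 5  [with T=2, U=17]  = 12.
Change = -3 − 12 = -15.

-15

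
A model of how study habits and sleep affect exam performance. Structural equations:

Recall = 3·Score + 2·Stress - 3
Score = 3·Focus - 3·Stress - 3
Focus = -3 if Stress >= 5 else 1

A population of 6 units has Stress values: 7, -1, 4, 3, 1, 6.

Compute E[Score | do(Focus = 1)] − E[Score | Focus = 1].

-4.75

Every unit gets Focus=1 under the intervention. Score values become -21, 3, -12, -9, -3, -18; E[Score|do(Focus=1)] = -10.
E[Score|Focus=1] averages over only the 4 units with Focus=1 (Stress = -1, 4, 3, 1): Score = 3, -12, -9, -3, mean -5.25.
Difference = -10 − (-5.25) = -4.75.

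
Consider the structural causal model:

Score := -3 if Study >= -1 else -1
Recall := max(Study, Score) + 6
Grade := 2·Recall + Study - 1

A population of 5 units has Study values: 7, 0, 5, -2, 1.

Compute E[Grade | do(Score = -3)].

17.6

Every unit gets Score=-3 under the intervention. Grade values become 32, 11, 26, 5, 14; E[Grade|do(Score=-3)] = 17.6.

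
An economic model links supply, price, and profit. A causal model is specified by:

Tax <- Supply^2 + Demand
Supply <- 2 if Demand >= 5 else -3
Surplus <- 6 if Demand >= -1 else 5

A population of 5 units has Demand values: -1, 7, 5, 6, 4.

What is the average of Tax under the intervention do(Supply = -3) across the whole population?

13.2

do(Supply=-3) breaks Supply's dependence on Demand. With Supply=-3 fixed, Tax across the units is 8, 16, 14, 15, 13, mean 13.2.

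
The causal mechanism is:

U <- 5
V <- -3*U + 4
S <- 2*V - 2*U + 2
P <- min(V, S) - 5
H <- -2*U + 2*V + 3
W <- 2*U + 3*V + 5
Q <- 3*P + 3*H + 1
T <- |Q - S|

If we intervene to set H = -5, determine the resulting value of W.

The intervention breaks the incoming arrows to H: H <- -2*U + 2*V + 3 no longer applies, and H = -5.
Since W is not a descendant of the intervened variable, it is unaffected.
V = -3*U + 4  [with U=5]  = -11
W = 2*U + 3*V + 5  [with U=5, V=-11]  = -18

-18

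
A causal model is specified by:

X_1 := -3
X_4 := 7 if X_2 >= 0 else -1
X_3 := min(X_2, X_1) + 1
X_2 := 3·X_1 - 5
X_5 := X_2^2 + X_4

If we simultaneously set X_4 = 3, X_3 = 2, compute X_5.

The joint intervention fixes X_4 = 3, X_3 = 2, removing each variable's own equation.
X_2 = 3·X_1 - 5  [with X_1=-3]  = -14
X_5 = X_2^2 + X_4  [with X_2=-14, X_4=3]  = 199

199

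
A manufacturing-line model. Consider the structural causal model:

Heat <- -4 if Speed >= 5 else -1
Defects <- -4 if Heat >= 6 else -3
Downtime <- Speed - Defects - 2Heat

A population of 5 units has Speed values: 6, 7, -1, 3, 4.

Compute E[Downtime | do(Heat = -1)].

Under do(Heat=-1), Heat's equation is replaced by Heat=-1 for every unit. Per-unit Downtime: 11, 12, 4, 8, 9. Mean = 8.8.

8.8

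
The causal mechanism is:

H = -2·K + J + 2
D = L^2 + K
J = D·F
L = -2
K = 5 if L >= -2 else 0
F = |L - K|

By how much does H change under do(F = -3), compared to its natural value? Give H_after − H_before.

-90

The intervention breaks the incoming arrows to F: F = |L - K| no longer applies, and F = -3.
K = 5 if L >= -2 else 0  [with L=-2]  = 5
D = L^2 + K  [with L=-2, K=5]  = 9
J = D·F  [with D=9, F=-3]  = -27
H = -2·K + J + 2  [with K=5, J=-27]  = -35
Without intervention: K = 5 if L >= -2 else 0  [with L=-2]  = 5; F = |L - K|  [with L=-2, K=5]  = 7; D = L^2 + K  [with L=-2, K=5]  = 9; J = D·F  [with D=9, F=7]  = 63; H = -2·K + J + 2  [with K=5, J=63]  = 55.
Change = -35 − 55 = -90.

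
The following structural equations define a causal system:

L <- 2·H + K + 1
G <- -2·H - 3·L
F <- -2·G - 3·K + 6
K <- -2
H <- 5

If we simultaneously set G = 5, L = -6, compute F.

The joint intervention fixes G = 5, L = -6, removing each variable's own equation.
F = -2·G - 3·K + 6  [with G=5, K=-2]  = 2

2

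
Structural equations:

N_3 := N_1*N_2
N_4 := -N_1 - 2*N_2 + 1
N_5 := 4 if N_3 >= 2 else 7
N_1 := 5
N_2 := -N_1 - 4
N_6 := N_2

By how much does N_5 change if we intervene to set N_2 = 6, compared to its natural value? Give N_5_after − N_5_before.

do(N_2=6) replaces the equation N_2 := -N_1 - 4 with the constant N_2 = 6.
N_3 = N_1*N_2  [with N_1=5, N_2=6]  = 30
N_5 = 4 if N_3 >= 2 else 7  [with N_3=30]  = 4
Without intervention: N_2 = -N_1 - 4  [with N_1=5]  = -9; N_3 = N_1*N_2  [with N_1=5, N_2=-9]  = -45; N_5 = 4 if N_3 >= 2 else 7  [with N_3=-45]  = 7.
Change = 4 − 7 = -3.

-3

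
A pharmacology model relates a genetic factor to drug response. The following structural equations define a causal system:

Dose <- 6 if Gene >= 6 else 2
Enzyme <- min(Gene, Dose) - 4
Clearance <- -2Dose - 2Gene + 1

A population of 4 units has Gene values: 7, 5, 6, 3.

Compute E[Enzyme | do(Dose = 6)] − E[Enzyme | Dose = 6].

-1

Under do(Dose=6), Dose's equation is replaced by Dose=6 for every unit. Per-unit Enzyme: 2, 1, 2, -1. Mean = 1.
E[Enzyme|Dose=6] averages over only the 2 units with Dose=6 (Gene = 7, 6): Enzyme = 2, 2, mean 2.
Difference = 1 − 2 = -1.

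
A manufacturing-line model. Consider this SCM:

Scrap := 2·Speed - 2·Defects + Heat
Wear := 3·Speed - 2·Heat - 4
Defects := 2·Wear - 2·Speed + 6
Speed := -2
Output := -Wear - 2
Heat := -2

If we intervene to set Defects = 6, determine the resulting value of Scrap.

-18

Intervening sets Defects = 6 and removes its equation (Defects := 2·Wear - 2·Speed + 6).
Scrap = 2·Speed - 2·Defects + Heat  [with Speed=-2, Defects=6, Heat=-2]  = -18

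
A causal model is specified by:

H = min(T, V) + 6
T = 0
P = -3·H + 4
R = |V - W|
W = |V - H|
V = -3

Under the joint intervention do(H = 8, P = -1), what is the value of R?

14

The joint intervention fixes H = 8, P = -1, removing each variable's own equation.
W = |V - H|  [with V=-3, H=8]  = 11
R = |V - W|  [with V=-3, W=11]  = 14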